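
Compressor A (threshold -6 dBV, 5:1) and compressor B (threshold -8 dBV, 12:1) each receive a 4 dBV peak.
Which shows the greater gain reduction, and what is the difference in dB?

A: GR = 10 − 10/5 = 8 dB.
B: GR = 12 − 12/12 = 11 dB.
B reduces 3 dB more.

B, by 3 dB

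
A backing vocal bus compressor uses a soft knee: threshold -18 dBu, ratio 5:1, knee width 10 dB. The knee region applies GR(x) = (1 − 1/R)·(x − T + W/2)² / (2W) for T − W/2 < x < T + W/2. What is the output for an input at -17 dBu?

-18.44 dBu

x − T + W/2 = -17 − (-18) + 5 = 6.
GR = (1 − 1/5) × 6² / 20 = 0.8 × 36 / 20 = 1.44 dB.
Output = -17 − 1.44 = -18.44 dBu.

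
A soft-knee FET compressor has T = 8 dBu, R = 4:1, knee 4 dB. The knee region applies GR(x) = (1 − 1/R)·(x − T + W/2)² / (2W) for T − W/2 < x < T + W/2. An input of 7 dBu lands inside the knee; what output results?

6.90625 dBu

x − T + W/2 = 7 − 8 + 2 = 1.
GR = (1 − 1/4) × 1² / 8 = 0.75 × 1 / 8 = 0.09375 dB.
Output = 7 − 0.09375 = 6.90625 dBu.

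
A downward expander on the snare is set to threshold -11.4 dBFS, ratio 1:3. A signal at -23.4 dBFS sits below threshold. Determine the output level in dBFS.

Below threshold, a 1:3 expander applies gain = (3−1)×(T − x) of attenuation.
(3−1) × 12 = 24 dB, so output = -23.4 − 24 = -47.4 dBFS.

-47.4 dBFS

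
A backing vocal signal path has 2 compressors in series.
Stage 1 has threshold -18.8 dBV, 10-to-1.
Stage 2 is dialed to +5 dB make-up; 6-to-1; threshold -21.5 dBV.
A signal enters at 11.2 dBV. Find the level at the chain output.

-15.55 dBV

Stage 1: 11.2 dBV is 30 dB over -18.8 dBV; at 10:1 that becomes 3 dB over, giving -15.8 dBV.
Stage 2: overshoot 5.7 dB → 5.7/6 = 0.95 dB → -20.55 dBV; +5 dB make-up → -15.55 dBV.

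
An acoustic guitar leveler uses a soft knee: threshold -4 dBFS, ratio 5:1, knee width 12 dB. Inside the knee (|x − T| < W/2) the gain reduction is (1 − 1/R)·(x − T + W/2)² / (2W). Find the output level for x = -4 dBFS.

-5.2 dBFS

x − T + W/2 = -4 − (-4) + 6 = 6.
GR = (1 − 1/5) × 6² / 24 = 0.8 × 36 / 24 = 1.2 dB.
Output = -4 − 1.2 = -5.2 dBFS.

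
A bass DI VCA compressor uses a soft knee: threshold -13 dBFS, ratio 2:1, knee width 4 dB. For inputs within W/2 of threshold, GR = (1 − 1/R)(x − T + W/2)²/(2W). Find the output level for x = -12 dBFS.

-12.5625 dBFS

x − T + W/2 = -12 − (-13) + 2 = 3.
GR = (1 − 1/2) × 3² / 8 = 0.5 × 9 / 8 = 0.5625 dB.
Output = -12 − 0.5625 = -12.5625 dBFS.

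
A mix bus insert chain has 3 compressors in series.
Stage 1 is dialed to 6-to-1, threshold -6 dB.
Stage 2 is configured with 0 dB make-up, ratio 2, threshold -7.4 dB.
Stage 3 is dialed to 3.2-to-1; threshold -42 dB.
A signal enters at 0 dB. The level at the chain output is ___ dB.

Stage 1: overshoot 6 dB → 6/6 = 1 dB → -5 dB.
Stage 2: 2.4 dB above -7.4 dB, reduced 2:1 to 1.2 dB above → -6.2 dB.
Stage 3: 35.8 dB above -42 dB, reduced 3.2:1 to 11.1875 dB above → -30.8125 dB.

-30.8125 dB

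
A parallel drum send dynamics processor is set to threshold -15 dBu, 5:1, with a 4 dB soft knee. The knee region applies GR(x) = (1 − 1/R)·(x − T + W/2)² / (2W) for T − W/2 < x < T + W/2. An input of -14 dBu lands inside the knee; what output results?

x − T + W/2 = -14 − (-15) + 2 = 3.
GR = (1 − 1/5) × 3² / 8 = 0.8 × 9 / 8 = 0.9 dB.
Output = -14 − 0.9 = -14.9 dBu.

-14.9 dBu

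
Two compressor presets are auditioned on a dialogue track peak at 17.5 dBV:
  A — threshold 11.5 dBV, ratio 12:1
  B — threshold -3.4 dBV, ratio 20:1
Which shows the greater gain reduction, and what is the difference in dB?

B, by 14.355 dB

A: GR = 6 − 6/12 = 5.5 dB.
B: GR = 20.9 − 20.9/20 = 19.855 dB.
B reduces 14.355 dB more.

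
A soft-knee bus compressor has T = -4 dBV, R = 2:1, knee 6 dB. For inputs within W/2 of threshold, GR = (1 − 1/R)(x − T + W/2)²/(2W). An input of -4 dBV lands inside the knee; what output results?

-4.375 dBV

x − T + W/2 = -4 − (-4) + 3 = 3.
GR = (1 − 1/2) × 3² / 12 = 0.5 × 9 / 12 = 0.375 dB.
Output = -4 − 0.375 = -4.375 dBV.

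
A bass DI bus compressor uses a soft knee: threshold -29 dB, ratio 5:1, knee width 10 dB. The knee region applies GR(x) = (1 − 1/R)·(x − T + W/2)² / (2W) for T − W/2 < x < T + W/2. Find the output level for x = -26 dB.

-28.56 dB

x − T + W/2 = -26 − (-29) + 5 = 8.
GR = (1 − 1/5) × 8² / 20 = 0.8 × 64 / 20 = 2.56 dB.
Output = -26 − 2.56 = -28.56 dB.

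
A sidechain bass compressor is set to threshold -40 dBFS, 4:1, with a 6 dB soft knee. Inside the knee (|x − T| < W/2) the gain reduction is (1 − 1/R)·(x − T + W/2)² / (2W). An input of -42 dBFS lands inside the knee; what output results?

-42.0625 dBFS

x − T + W/2 = -42 − (-40) + 3 = 1.
GR = (1 − 1/4) × 1² / 12 = 0.75 × 1 / 12 = 0.0625 dB.
Output = -42 − 0.0625 = -42.0625 dBFS.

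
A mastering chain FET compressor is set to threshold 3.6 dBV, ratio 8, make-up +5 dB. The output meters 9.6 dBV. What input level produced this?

Stripping the +5 dB make-up gives 4.6 dBV at the gain stage.
That's 1 dB above the 3.6 dBV threshold.
Before 8:1 compression the overshoot was 1 × 8 = 8 dB, so input = 3.6 + 8 = 11.6 dBV.

11.6 dBV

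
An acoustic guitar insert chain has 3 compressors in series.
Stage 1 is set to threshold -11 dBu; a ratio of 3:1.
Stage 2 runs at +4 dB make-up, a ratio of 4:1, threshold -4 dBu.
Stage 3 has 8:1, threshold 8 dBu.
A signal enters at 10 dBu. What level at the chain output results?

0 dBu

Stage 1: 21 dB above -11 dBu, reduced 3:1 to 7 dB above → -4 dBu.
Stage 2: below threshold (-4 ≤ -4); passes unchanged; make-up brings it to 0 dBu.
Stage 3: below threshold (0 ≤ 8); passes unchanged; output 0 dBu.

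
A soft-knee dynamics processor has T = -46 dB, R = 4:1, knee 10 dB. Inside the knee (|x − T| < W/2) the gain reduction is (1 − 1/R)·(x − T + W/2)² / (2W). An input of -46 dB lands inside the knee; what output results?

-46.9375 dB

x − T + W/2 = -46 − (-46) + 5 = 5.
GR = (1 − 1/4) × 5² / 20 = 0.75 × 25 / 20 = 0.9375 dB.
Output = -46 − 0.9375 = -46.9375 dB.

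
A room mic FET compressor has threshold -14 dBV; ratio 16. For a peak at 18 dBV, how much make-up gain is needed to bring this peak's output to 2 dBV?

Overshoot 32 dB → 32/16 = 2 dB after compression, so the compressed level is -14 + 2 = -12 dBV.
Make-up = target − compressed = 2 − (-12) = 14 dB.

14 dB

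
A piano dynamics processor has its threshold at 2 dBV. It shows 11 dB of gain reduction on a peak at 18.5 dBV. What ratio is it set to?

Input overshoot = 18.5 − 2 = 16.5 dB.
Output overshoot = 16.5 − 11 = 5.5 dB.
Ratio = input overshoot / output overshoot = 16.5 / 5.5 = 3.

3:1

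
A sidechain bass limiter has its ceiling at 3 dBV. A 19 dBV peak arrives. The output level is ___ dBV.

3 dBV

The limiter clamps the peak to its 3 dBV ceiling.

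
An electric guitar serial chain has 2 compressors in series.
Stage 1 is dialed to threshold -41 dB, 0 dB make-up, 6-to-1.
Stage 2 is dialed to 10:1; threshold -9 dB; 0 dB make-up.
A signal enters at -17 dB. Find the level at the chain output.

Stage 1: overshoot 24 dB → 24/6 = 4 dB → -37 dB.
Stage 2: -37 dB ≤ -9 dB, so stage 2 doesn't engage; output -37 dB.

-37 dB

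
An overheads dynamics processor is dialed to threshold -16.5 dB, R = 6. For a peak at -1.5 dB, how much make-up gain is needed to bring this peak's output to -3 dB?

Without make-up, output = threshold + overshoot/6 = -16.5 + 2.5 = -14 dB.
Gap to target: 11 dB.

11 dB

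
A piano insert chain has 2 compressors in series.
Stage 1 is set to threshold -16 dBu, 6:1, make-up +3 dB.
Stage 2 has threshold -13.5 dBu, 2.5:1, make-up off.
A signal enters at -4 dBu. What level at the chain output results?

-12.5 dBu

Stage 1: 12 dB above -16 dBu, reduced 6:1 to 2 dB above → -14 dBu; +3 dB make-up → -11 dBu.
Stage 2: -11 dBu is 2.5 dB over -13.5 dBu; at 2.5:1 that becomes 1 dB over, giving -12.5 dBu.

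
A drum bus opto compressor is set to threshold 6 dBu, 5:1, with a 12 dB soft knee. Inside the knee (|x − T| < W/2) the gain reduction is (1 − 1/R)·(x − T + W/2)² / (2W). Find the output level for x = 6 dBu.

x − T + W/2 = 6 − 6 + 6 = 6.
GR = (1 − 1/5) × 6² / 24 = 0.8 × 36 / 24 = 1.2 dB.
Output = 6 − 1.2 = 4.8 dBu.

4.8 dBu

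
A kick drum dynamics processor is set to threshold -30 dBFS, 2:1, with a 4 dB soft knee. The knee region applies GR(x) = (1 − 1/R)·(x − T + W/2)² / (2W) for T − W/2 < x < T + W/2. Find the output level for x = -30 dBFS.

x − T + W/2 = -30 − (-30) + 2 = 2.
GR = (1 − 1/2) × 2² / 8 = 0.5 × 4 / 8 = 0.25 dB.
Output = -30 − 0.25 = -30.25 dBFS.

-30.25 dBFS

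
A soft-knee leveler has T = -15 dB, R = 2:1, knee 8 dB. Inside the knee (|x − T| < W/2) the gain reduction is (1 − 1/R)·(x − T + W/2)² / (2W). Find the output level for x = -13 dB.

-14.125 dB

x − T + W/2 = -13 − (-15) + 4 = 6.
GR = (1 − 1/2) × 6² / 16 = 0.5 × 36 / 16 = 1.125 dB.
Output = -13 − 1.125 = -14.125 dB.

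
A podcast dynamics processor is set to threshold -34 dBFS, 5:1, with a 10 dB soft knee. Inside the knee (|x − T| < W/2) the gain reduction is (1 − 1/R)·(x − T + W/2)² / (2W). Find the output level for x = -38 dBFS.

-38.04 dBFS

x − T + W/2 = -38 − (-34) + 5 = 1.
GR = (1 − 1/5) × 1² / 20 = 0.8 × 1 / 20 = 0.04 dB.
Output = -38 − 0.04 = -38.04 dBFS.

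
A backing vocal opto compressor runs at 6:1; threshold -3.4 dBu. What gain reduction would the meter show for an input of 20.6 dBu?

20 dB

20.6 dBu exceeds the threshold by 24 dB.
At 6:1, output sits 24/6 = 4 dB above threshold.
GR = overshoot in − overshoot out = 24 − 4 = 20 dB.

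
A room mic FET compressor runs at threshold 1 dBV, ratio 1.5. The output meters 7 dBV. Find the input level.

The compressed level sits 7 − 1 = 6 dB over threshold.
Input overshoot = R × output overshoot = 9 dB → input = 1 + 9 = 10 dBV.

10 dBV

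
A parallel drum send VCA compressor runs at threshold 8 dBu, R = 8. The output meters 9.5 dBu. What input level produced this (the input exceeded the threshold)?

The compressed level sits 9.5 − 8 = 1.5 dB over threshold.
Undo the ratio: input overshoot = 1.5 × 8 = 12 dB, giving input = 20 dBu.

20 dBu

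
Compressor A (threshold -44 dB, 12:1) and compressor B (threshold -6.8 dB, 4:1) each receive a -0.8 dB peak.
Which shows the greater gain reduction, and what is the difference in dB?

A, by 35.1 dB

A: overshoot 43.2 dB → output overshoot 3.6 dB → GR 39.6 dB.
B: overshoot 6 dB → output overshoot 1.5 dB → GR 4.5 dB.
Difference: 35.1 dB in favour of A.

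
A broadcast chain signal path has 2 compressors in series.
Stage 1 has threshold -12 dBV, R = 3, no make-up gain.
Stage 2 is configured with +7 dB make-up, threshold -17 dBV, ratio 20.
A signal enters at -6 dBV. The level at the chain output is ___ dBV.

Stage 1: 6 dB above -12 dBV, reduced 3:1 to 2 dB above → -10 dBV.
Stage 2: -10 dBV is 7 dB over -17 dBV; at 20:1 that becomes 0.35 dB over, giving -16.65 dBV; +7 dB make-up → -9.65 dBV.

-9.65 dBV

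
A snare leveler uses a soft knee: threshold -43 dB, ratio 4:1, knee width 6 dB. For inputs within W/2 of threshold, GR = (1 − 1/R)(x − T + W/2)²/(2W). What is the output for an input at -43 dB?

-43.5625 dB

x − T + W/2 = -43 − (-43) + 3 = 3.
GR = (1 − 1/4) × 3² / 12 = 0.75 × 9 / 12 = 0.5625 dB.
Output = -43 − 0.5625 = -43.5625 dB.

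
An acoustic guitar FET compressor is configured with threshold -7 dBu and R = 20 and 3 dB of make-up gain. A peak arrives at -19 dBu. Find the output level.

-19 dBu is 12 dB below the -7 dBu threshold, so no gain reduction is applied.
Make-up gain adds 3 dB: -19 + 3 = -16 dBu.

-16 dBu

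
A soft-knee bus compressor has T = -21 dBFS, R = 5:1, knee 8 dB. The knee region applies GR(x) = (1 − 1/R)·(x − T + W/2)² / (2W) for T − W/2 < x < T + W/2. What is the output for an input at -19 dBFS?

-20.8 dBFS

x − T + W/2 = -19 − (-21) + 4 = 6.
GR = (1 − 1/5) × 6² / 16 = 0.8 × 36 / 16 = 1.8 dB.
Output = -19 − 1.8 = -20.8 dBFS.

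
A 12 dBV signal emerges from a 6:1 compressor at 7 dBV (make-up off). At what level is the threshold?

Input is 6 dB above T (since output overshoot × R = input overshoot: (7 − T)·6 = 12 − T gives T = 6 dBV).
Check: 6 + (12 − 6)/6 = 6 + 1 = 7 dBV. ✓

6 dBV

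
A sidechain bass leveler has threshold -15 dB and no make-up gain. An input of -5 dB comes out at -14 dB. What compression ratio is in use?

Input overshoot = -5 − (-15) = 10 dB; output overshoot = -14 − (-15) = 1 dB.
Ratio = 10 / 1 = 10.

10:1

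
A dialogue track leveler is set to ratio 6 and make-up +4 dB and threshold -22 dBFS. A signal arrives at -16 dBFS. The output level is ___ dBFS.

-16 dBFS sits 6 dB over threshold.
At 6:1 the overshoot is divided by 6, leaving 1 dB above threshold.
So the level is -22 + 1 = -21 dBFS; make-up adds 4 dB, giving -17 dBFS.

-17 dBFS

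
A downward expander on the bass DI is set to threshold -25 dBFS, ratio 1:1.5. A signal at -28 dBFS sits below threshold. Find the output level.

-29.5 dBFS

The input is 3 dB below the -25 dBFS threshold.
A 1:1.5 expander multiplies undershoot by 1.5: 3 × 1.5 = 4.5 dB below threshold.
Output = -25 − 4.5 = -29.5 dBFS.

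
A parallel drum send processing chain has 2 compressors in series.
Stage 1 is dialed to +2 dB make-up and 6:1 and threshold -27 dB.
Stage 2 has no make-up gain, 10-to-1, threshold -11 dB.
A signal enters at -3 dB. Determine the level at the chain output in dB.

-21 dB

Stage 1: overshoot 24 dB → 24/6 = 4 dB → -23 dB; +2 dB make-up → -21 dB.
Stage 2: -21 dB ≤ -11 dB, so stage 2 doesn't engage; output -21 dB.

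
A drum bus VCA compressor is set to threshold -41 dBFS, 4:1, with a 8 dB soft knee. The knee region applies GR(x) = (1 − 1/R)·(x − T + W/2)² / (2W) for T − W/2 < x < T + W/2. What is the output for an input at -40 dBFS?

x − T + W/2 = -40 − (-41) + 4 = 5.
GR = (1 − 1/4) × 5² / 16 = 0.75 × 25 / 16 = 1.171875 dB.
Output = -40 − 1.171875 = -41.171875 dBFS.

-41.171875 dBFS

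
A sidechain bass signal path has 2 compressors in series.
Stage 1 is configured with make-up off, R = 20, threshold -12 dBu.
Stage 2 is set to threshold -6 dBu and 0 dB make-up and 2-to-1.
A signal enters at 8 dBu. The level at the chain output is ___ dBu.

Stage 1: 20 dB above -12 dBu, reduced 20:1 to 1 dB above → -11 dBu.
Stage 2: -11 dBu ≤ -6 dBu, so stage 2 doesn't engage; output -11 dBu.

-11 dBu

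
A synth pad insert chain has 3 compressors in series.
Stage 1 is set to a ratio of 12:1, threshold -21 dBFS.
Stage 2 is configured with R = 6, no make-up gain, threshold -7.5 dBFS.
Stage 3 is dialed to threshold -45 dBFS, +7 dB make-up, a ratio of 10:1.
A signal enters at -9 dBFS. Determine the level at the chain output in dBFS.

Stage 1: 12 dB above -21 dBFS, reduced 12:1 to 1 dB above → -20 dBFS.
Stage 2: -20 dBFS is at or below the -7.5 dBFS threshold — no compression; output -20 dBFS.
Stage 3: -20 dBFS is 25 dB over -45 dBFS; at 10:1 that becomes 2.5 dB over, giving -42.5 dBFS; +7 dB make-up → -35.5 dBFS.

-35.5 dBFS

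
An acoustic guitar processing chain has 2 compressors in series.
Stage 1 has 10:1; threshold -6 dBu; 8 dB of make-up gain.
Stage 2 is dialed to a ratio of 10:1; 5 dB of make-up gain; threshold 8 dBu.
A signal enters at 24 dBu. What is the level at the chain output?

Stage 1: 30 dB above -6 dBu, reduced 10:1 to 3 dB above → -3 dBu; +8 dB make-up → 5 dBu.
Stage 2: below threshold (5 ≤ 8); passes unchanged; make-up brings it to 10 dBu.

10 dBu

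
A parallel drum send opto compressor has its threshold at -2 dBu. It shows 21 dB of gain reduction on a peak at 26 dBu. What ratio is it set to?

Input overshoot = 26 − (-2) = 28 dB.
Output overshoot = 28 − 21 = 7 dB.
Ratio = input overshoot / output overshoot = 28 / 7 = 4.

4:1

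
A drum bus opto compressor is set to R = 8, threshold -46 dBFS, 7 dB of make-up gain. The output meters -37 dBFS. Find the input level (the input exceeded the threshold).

-30 dBFS

Stripping the +7 dB make-up gives -44 dBFS at the gain stage.
The compressed level sits -44 − (-46) = 2 dB over threshold.
Undo the ratio: input overshoot = 2 × 8 = 16 dB, giving input = -30 dBFS.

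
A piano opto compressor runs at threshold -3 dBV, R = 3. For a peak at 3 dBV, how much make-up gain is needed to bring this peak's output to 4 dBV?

Without make-up, output = threshold + overshoot/3 = -3 + 2 = -1 dBV.
Gap to target: 5 dB.

5 dB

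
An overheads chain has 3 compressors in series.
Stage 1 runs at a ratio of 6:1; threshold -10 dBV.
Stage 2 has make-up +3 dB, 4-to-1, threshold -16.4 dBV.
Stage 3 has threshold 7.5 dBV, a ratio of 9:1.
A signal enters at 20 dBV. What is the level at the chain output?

Stage 1: 20 dBV is 30 dB over -10 dBV; at 6:1 that becomes 5 dB over, giving -5 dBV.
Stage 2: 11.4 dB above -16.4 dBV, reduced 4:1 to 2.85 dB above → -13.55 dBV; +3 dB make-up → -10.55 dBV.
Stage 3: below threshold (-10.55 ≤ 7.5); passes unchanged; output -10.55 dBV.

-10.55 dBV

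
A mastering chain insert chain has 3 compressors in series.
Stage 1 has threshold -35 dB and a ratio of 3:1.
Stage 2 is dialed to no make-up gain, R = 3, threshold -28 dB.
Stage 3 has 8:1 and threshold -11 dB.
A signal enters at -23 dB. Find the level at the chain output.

Stage 1: 12 dB above -35 dB, reduced 3:1 to 4 dB above → -31 dB.
Stage 2: below threshold (-31 ≤ -28); passes unchanged; output -31 dB.
Stage 3: -31 dB ≤ -11 dB, so stage 3 doesn't engage; output -31 dB.

-31 dB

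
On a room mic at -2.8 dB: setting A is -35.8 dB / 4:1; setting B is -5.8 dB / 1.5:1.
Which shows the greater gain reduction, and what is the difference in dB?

A, by 23.75 dB

A: 33 dB over, compressed to 8.25 dB over, so 24.75 dB of GR.
B: 3 dB over, compressed to 2 dB over, so 1 dB of GR.
Difference: 23.75 dB in favour of A.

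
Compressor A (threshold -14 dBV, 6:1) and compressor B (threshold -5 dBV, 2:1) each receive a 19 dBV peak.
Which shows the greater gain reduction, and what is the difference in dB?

A, by 15.5 dB

A: GR = 33 − 33/6 = 27.5 dB.
B: GR = 24 − 24/2 = 12 dB.
Difference: 15.5 dB in favour of A.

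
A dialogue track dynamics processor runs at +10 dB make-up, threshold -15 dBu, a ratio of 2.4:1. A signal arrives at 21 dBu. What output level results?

10 dBu

Overshoot: 21 − (-15) = 36 dB.
2.4:1 compression reduces that to 36/2.4 = 15 dB over.
Output = -15 + 15 = 0 dBu; make-up adds 10 dB, giving 10 dBu.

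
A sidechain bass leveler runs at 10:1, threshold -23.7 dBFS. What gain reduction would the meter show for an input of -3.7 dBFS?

The signal is 20 dB above threshold.
A 10:1 ratio leaves 2 dB of that excess.
GR = overshoot in − overshoot out = 20 − 2 = 18 dB.

18 dB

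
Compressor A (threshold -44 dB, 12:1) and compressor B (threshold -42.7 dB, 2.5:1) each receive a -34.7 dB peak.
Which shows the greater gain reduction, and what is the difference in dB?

A, by 3.725 dB

A: 9.3 dB over, compressed to 0.775 dB over, so 8.525 dB of GR.
B: 8 dB over, compressed to 3.2 dB over, so 4.8 dB of GR.
A reduces 3.725 dB more.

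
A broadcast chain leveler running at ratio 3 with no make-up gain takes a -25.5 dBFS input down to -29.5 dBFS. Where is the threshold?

-31.5 dBFS

Let T be the threshold. Output overshoot = (input overshoot)/R, so -29.5 − T = (-25.5 − T)/3.
3·(-29.5 − T) = -25.5 − T → 2·T = -88.5 − (-25.5) = -63.
T = -63/2 = -31.5 dBFS.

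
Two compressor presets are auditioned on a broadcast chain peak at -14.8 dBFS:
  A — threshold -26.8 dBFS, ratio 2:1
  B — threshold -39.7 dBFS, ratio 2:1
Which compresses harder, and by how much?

B, by 6.45 dB

A: GR = 12 − 12/2 = 6 dB.
B: GR = 24.9 − 24.9/2 = 12.45 dB.
Difference: 6.45 dB in favour of B.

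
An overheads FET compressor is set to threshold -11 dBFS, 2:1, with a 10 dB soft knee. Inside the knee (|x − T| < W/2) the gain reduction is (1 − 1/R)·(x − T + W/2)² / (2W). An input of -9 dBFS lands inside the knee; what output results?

x − T + W/2 = -9 − (-11) + 5 = 7.
GR = (1 − 1/2) × 7² / 20 = 0.5 × 49 / 20 = 1.225 dB.
Output = -9 − 1.225 = -10.225 dBFS.

-10.225 dBFS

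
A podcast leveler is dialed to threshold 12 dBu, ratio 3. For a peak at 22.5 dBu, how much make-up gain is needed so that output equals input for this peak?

The peak compresses to 12 + 10.5/3 = 15.5 dBu.
To reach 22.5 dBu requires 22.5 − 15.5 = 7 dB of make-up.

7 dB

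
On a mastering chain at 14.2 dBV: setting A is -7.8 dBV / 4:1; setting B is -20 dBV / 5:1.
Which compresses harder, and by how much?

B, by 10.86 dB

A: GR = 22 − 22/4 = 16.5 dB.
B: GR = 34.2 − 34.2/5 = 27.36 dB.
B reduces 10.86 dB more.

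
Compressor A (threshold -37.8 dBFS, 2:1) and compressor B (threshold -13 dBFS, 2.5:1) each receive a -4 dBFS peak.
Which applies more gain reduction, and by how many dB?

A: GR = 33.8 − 33.8/2 = 16.9 dB.
B: GR = 9 − 9/2.5 = 5.4 dB.
A applies 11.5 dB more gain reduction.

A, by 11.5 dB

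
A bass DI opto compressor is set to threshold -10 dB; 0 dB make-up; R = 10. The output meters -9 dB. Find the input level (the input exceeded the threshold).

0 dB

The compressed level sits -9 − (-10) = 1 dB over threshold.
Input overshoot = R × output overshoot = 10 dB → input = -10 + 10 = 0 dB.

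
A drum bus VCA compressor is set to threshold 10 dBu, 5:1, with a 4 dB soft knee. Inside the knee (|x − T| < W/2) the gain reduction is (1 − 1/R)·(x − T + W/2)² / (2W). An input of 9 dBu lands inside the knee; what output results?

8.9 dBu

x − T + W/2 = 9 − 10 + 2 = 1.
GR = (1 − 1/5) × 1² / 8 = 0.8 × 1 / 8 = 0.1 dB.
Output = 9 − 0.1 = 8.9 dBu.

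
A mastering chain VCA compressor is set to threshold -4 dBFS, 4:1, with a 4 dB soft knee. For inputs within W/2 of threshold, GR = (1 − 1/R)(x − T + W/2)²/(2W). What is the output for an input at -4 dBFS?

-4.375 dBFS

x − T + W/2 = -4 − (-4) + 2 = 2.
GR = (1 − 1/4) × 2² / 8 = 0.75 × 4 / 8 = 0.375 dB.
Output = -4 − 0.375 = -4.375 dBFS.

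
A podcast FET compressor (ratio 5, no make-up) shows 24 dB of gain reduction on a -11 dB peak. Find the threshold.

-41 dB

Input is 30 dB above T (since output overshoot × R = input overshoot: (-35 − T)·5 = -11 − T gives T = -41 dB).
Check: -41 + (-11 − (-41))/5 = -41 + 6 = -35 dB. ✓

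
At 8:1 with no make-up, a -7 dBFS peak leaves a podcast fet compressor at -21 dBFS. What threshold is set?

Let T be the threshold. Output overshoot = (input overshoot)/R, so -21 − T = (-7 − T)/8.
8·(-21 − T) = -7 − T → 7·T = -168 − (-7) = -161.
T = -161/7 = -23 dBFS.

-23 dBFS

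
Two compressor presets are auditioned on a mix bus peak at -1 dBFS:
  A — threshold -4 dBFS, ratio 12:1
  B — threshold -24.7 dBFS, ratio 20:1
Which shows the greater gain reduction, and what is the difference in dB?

B, by 19.765 dB

A: 3 dB over, compressed to 0.25 dB over, so 2.75 dB of GR.
B: 23.7 dB over, compressed to 1.185 dB over, so 22.515 dB of GR.
B applies 19.765 dB more gain reduction.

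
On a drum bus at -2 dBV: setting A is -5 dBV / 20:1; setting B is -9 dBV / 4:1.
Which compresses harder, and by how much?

B, by 2.4 dB

A: 3 dB over, compressed to 0.15 dB over, so 2.85 dB of GR.
B: 7 dB over, compressed to 1.75 dB over, so 5.25 dB of GR.
B reduces 2.4 dB more.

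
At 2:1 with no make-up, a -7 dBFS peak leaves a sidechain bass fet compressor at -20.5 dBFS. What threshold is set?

Input is 27 dB above T (since output overshoot × R = input overshoot: (-20.5 − T)·2 = -7 − T gives T = -34 dBFS).
Check: -34 + (-7 − (-34))/2 = -34 + 13.5 = -20.5 dBFS. ✓

-34 dBFS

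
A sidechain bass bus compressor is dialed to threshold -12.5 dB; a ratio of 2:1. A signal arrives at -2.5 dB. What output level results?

-7.5 dB

Overshoot: -2.5 − (-12.5) = 10 dB.
2:1 compression reduces that to 10/2 = 5 dB over.
That puts the output at -7.5 dB.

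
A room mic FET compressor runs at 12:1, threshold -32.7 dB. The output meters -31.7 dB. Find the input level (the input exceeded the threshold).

Post-compression overshoot = -31.7 − (-32.7) = 1 dB.
Undo the ratio: input overshoot = 1 × 12 = 12 dB, giving input = -20.7 dB.

-20.7 dB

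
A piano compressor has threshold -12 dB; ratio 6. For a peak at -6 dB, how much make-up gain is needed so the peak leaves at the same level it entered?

Overshoot 6 dB → 6/6 = 1 dB after compression, so the compressed level is -12 + 1 = -11 dB.
Make-up = target − compressed = -6 − (-11) = 5 dB.

5 dB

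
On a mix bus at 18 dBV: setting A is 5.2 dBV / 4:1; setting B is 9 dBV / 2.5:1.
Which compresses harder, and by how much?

A: GR = 12.8 − 12.8/4 = 9.6 dB.
B: GR = 9 − 9/2.5 = 5.4 dB.
A reduces 4.2 dB more.

A, by 4.2 dB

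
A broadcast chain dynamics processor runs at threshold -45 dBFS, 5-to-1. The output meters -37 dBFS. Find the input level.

-5 dBFS

The compressed level sits -37 − (-45) = 8 dB over threshold.
Before 5:1 compression the overshoot was 8 × 5 = 40 dB, so input = -45 + 40 = -5 dBFS.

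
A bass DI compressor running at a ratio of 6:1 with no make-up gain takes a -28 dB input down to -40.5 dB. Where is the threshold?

Input is 15 dB above T (since output overshoot × R = input overshoot: (-40.5 − T)·6 = -28 − T gives T = -43 dB).
Check: -43 + (-28 − (-43))/6 = -43 + 2.5 = -40.5 dB. ✓

-43 dB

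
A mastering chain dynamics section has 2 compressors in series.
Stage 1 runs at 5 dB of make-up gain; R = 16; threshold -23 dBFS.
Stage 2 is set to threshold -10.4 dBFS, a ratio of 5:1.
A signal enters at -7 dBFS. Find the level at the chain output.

-17 dBFS

Stage 1: -7 dBFS is 16 dB over -23 dBFS; at 16:1 that becomes 1 dB over, giving -22 dBFS; +5 dB make-up → -17 dBFS.
Stage 2: -17 dBFS is at or below the -10.4 dBFS threshold — no compression; output -17 dBFS.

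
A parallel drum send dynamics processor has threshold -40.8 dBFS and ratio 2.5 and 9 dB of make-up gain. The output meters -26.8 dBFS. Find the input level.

-28.3 dBFS

Stripping the +9 dB make-up gives -35.8 dBFS at the gain stage.
That's 5 dB above the -40.8 dBFS threshold.
Before 2.5:1 compression the overshoot was 5 × 2.5 = 12.5 dB, so input = -40.8 + 12.5 = -28.3 dBFS.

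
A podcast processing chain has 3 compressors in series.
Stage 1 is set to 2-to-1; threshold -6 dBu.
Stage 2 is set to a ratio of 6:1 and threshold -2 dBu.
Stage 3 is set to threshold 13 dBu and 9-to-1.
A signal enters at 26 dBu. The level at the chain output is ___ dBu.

Stage 1: 32 dB above -6 dBu, reduced 2:1 to 16 dB above → 10 dBu.
Stage 2: overshoot 12 dB → 12/6 = 2 dB → 0 dBu.
Stage 3: below threshold (0 ≤ 13); passes unchanged; output 0 dBu.

0 dBu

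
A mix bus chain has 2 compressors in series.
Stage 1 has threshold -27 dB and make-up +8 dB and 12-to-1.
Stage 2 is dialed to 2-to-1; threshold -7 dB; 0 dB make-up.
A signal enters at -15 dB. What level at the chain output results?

Stage 1: overshoot 12 dB → 12/12 = 1 dB → -26 dB; +8 dB make-up → -18 dB.
Stage 2: -18 dB is at or below the -7 dB threshold — no compression; output -18 dB.

-18 dB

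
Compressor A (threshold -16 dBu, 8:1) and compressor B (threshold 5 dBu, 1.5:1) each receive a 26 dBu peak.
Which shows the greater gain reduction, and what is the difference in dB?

A: 42 dB over, compressed to 5.25 dB over, so 36.75 dB of GR.
B: 21 dB over, compressed to 14 dB over, so 7 dB of GR.
A reduces 29.75 dB more.

A, by 29.75 dB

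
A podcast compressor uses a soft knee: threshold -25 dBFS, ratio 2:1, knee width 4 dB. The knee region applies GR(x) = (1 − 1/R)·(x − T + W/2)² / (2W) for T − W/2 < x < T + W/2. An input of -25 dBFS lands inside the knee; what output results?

x − T + W/2 = -25 − (-25) + 2 = 2.
GR = (1 − 1/2) × 2² / 8 = 0.5 × 4 / 8 = 0.25 dB.
Output = -25 − 0.25 = -25.25 dBFS.

-25.25 dBFS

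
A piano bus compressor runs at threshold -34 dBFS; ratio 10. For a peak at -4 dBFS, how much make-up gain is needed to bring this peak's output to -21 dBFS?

10 dB

Without make-up, output = threshold + overshoot/10 = -34 + 3 = -31 dBFS.
Gap to target: 10 dB.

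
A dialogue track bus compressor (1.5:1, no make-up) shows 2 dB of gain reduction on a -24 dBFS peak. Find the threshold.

Input is 6 dB above T (since output overshoot × R = input overshoot: (-26 − T)·1.5 = -24 − T gives T = -30 dBFS).
Check: -30 + (-24 − (-30))/1.5 = -30 + 4 = -26 dBFS. ✓

-30 dBFS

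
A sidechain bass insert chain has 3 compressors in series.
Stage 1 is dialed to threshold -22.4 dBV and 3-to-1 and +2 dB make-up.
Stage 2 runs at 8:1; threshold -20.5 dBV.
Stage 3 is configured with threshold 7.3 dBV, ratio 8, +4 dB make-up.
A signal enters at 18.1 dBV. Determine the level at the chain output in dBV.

Stage 1: 18.1 dBV is 40.5 dB over -22.4 dBV; at 3:1 that becomes 13.5 dB over, giving -8.9 dBV; +2 dB make-up → -6.9 dBV.
Stage 2: 13.6 dB above -20.5 dBV, reduced 8:1 to 1.7 dB above → -18.8 dBV.
Stage 3: below threshold (-18.8 ≤ 7.3); passes unchanged; make-up brings it to -14.8 dBV.

-14.8 dBV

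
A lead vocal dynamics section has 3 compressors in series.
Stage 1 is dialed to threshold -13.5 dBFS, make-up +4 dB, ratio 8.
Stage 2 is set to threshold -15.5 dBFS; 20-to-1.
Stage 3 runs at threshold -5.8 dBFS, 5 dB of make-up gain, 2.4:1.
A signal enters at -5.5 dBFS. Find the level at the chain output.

Stage 1: 8 dB above -13.5 dBFS, reduced 8:1 to 1 dB above → -12.5 dBFS; +4 dB make-up → -8.5 dBFS.
Stage 2: 7 dB above -15.5 dBFS, reduced 20:1 to 0.35 dB above → -15.15 dBFS.
Stage 3: -15.15 dBFS is at or below the -5.8 dBFS threshold — no compression; make-up brings it to -10.15 dBFS.

-10.15 dBFS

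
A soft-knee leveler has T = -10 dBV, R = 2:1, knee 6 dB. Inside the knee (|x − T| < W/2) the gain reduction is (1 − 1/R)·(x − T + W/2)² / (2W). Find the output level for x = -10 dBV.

x − T + W/2 = -10 − (-10) + 3 = 3.
GR = (1 − 1/2) × 3² / 12 = 0.5 × 9 / 12 = 0.375 dB.
Output = -10 − 0.375 = -10.375 dBV.

-10.375 dBV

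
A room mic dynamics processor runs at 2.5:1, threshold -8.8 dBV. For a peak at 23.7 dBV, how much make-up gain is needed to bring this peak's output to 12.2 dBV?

8 dB

The peak compresses to -8.8 + 32.5/2.5 = 4.2 dBV.
To reach 12.2 dBV requires 12.2 − 4.2 = 8 dB of make-up.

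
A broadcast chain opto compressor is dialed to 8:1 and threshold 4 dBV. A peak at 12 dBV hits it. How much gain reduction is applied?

7 dB

Overshoot = 12 − 4 = 8 dB.
At 8:1, output sits 8/8 = 1 dB above threshold.
So the signal is attenuated by 8 − 1 = 7 dB.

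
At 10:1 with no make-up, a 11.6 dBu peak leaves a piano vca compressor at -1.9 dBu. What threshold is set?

-3.4 dBu

Let T be the threshold. Output overshoot = (input overshoot)/R, so -1.9 − T = (11.6 − T)/10.
10·(-1.9 − T) = 11.6 − T → 9·T = -19 − 11.6 = -30.6.
T = -30.6/9 = -3.4 dBu.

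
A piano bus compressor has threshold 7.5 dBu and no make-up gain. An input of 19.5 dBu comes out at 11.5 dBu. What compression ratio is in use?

3:1

Input overshoot = 19.5 − 7.5 = 12 dB; output overshoot = 11.5 − 7.5 = 4 dB.
Ratio = 12 / 4 = 3.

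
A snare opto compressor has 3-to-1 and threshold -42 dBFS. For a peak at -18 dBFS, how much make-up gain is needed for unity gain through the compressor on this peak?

Without make-up, output = threshold + overshoot/3 = -42 + 8 = -34 dBFS.
Gap to target: 16 dB.

16 dB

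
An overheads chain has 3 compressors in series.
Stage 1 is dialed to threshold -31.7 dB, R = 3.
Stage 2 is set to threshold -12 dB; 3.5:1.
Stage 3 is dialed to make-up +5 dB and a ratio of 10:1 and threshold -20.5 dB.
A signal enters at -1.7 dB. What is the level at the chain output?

Stage 1: -1.7 dB is 30 dB over -31.7 dB; at 3:1 that becomes 10 dB over, giving -21.7 dB.
Stage 2: -21.7 dB ≤ -12 dB, so stage 2 doesn't engage; output -21.7 dB.
Stage 3: -21.7 dB ≤ -20.5 dB, so stage 3 doesn't engage; make-up brings it to -16.7 dB.

-16.7 dB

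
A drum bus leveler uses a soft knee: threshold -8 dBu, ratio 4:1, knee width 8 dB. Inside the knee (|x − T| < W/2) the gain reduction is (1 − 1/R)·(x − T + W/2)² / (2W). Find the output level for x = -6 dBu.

-7.6875 dBu

x − T + W/2 = -6 − (-8) + 4 = 6.
GR = (1 − 1/4) × 6² / 16 = 0.75 × 36 / 16 = 1.6875 dB.
Output = -6 − 1.6875 = -7.6875 dBu.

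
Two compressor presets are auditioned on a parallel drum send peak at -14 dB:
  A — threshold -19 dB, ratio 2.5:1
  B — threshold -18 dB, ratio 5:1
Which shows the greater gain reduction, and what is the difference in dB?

B, by 0.2 dB

A: 5 dB over, compressed to 2 dB over, so 3 dB of GR.
B: 4 dB over, compressed to 0.8 dB over, so 3.2 dB of GR.
B reduces 0.2 dB more.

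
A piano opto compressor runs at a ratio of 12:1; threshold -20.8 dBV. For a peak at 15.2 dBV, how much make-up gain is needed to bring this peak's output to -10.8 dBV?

7 dB

The peak compresses to -20.8 + 36/12 = -17.8 dBV.
To reach -10.8 dBV requires -10.8 − (-17.8) = 7 dB of make-up.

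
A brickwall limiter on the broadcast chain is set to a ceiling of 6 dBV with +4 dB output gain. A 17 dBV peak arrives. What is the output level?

A brickwall limiter is an ∞:1 compressor: any input above the ceiling is clamped to 6 dBV.
Output gain then adds 4 dB: 6 + 4 = 10 dBV.

10 dBV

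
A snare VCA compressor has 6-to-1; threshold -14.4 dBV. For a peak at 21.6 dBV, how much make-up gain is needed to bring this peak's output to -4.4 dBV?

Overshoot 36 dB → 36/6 = 6 dB after compression, so the compressed level is -14.4 + 6 = -8.4 dBV.
Make-up = target − compressed = -4.4 − (-8.4) = 4 dB.

4 dB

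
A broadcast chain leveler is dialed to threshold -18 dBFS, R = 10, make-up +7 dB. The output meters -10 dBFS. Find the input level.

Stripping the +7 dB make-up gives -17 dBFS at the gain stage.
The compressed level sits -17 − (-18) = 1 dB over threshold.
Before 10:1 compression the overshoot was 1 × 10 = 10 dB, so input = -18 + 10 = -8 dBFS.

-8 dBFS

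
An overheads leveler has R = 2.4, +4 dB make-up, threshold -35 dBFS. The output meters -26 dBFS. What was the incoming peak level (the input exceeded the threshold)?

-23 dBFS

Remove make-up: -26 − 4 = -30 dBFS.
The compressed level sits -30 − (-35) = 5 dB over threshold.
Input overshoot = R × output overshoot = 12 dB → input = -35 + 12 = -23 dBFS.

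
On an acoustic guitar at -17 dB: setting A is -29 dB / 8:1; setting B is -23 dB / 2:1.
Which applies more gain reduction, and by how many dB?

A, by 7.5 dB

A: GR = 12 − 12/8 = 10.5 dB.
B: GR = 6 − 6/2 = 3 dB.
A reduces 7.5 dB more.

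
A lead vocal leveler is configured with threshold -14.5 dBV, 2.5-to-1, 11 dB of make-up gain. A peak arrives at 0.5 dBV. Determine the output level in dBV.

0.5 dBV sits 15 dB over threshold.
2.5:1 compression reduces that to 15/2.5 = 6 dB over.
That puts the output at -8.5 dBV; make-up adds 11 dB, giving 2.5 dBV.

2.5 dBV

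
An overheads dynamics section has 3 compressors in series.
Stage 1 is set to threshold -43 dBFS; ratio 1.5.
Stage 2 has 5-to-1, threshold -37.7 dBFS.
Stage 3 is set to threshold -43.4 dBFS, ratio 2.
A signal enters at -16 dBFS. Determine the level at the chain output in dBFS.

-39.28 dBFS

Stage 1: 27 dB above -43 dBFS, reduced 1.5:1 to 18 dB above → -25 dBFS.
Stage 2: overshoot 12.7 dB → 12.7/5 = 2.54 dB → -35.16 dBFS.
Stage 3: overshoot 8.24 dB → 8.24/2 = 4.12 dB → -39.28 dBFS.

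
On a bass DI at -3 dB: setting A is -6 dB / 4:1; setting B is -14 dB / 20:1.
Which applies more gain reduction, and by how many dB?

B, by 8.2 dB

A: 3 dB over, compressed to 0.75 dB over, so 2.25 dB of GR.
B: 11 dB over, compressed to 0.55 dB over, so 10.45 dB of GR.
B reduces 8.2 dB more.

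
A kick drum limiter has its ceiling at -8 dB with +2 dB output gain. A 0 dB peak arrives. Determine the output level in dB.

-6 dB

The limiter clamps the peak to its -8 dB ceiling.
Output gain then adds 2 dB: -8 + 2 = -6 dB.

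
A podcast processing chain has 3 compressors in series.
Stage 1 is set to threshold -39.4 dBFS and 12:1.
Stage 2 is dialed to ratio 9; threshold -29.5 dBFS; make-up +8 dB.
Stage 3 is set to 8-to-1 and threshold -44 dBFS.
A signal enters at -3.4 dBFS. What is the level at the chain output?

Stage 1: overshoot 36 dB → 36/12 = 3 dB → -36.4 dBFS.
Stage 2: -36.4 dBFS is at or below the -29.5 dBFS threshold — no compression; make-up brings it to -28.4 dBFS.
Stage 3: overshoot 15.6 dB → 15.6/8 = 1.95 dB → -42.05 dBFS.

-42.05 dBFS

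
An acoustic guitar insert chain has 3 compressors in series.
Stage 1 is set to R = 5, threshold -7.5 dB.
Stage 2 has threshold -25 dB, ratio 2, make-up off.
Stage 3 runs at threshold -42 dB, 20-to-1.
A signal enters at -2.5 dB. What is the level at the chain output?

Stage 1: 5 dB above -7.5 dB, reduced 5:1 to 1 dB above → -6.5 dB.
Stage 2: overshoot 18.5 dB → 18.5/2 = 9.25 dB → -15.75 dB.
Stage 3: overshoot 26.25 dB → 26.25/20 = 1.3125 dB → -40.6875 dB.

-40.6875 dB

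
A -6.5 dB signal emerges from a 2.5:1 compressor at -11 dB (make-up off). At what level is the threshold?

-14 dB

Let T be the threshold. Output overshoot = (input overshoot)/R, so -11 − T = (-6.5 − T)/2.5.
2.5·(-11 − T) = -6.5 − T → 1.5·T = -27.5 − (-6.5) = -21.
T = -21/1.5 = -14 dB.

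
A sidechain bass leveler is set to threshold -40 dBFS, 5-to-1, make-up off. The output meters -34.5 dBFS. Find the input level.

That's 5.5 dB above the -40 dBFS threshold.
Before 5:1 compression the overshoot was 5.5 × 5 = 27.5 dB, so input = -40 + 27.5 = -12.5 dBFS.

-12.5 dBFS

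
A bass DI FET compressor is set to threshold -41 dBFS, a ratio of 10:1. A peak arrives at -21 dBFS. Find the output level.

-39 dBFS

The input is 20 dB above the -41 dBFS threshold.
The 20 dB excess becomes 2 dB after 10:1 reduction.
That puts the output at -39 dBFS.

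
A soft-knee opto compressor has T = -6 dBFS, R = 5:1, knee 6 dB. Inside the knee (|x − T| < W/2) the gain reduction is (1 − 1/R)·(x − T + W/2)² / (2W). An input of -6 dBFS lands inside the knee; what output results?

-6.6 dBFS

x − T + W/2 = -6 − (-6) + 3 = 3.
GR = (1 − 1/5) × 3² / 12 = 0.8 × 9 / 12 = 0.6 dB.
Output = -6 − 0.6 = -6.6 dBFS.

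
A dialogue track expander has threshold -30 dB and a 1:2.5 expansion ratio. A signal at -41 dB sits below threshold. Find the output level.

-57.5 dB

Below threshold, a 1:2.5 expander applies gain = (2.5−1)×(T − x) of attenuation.
(2.5−1) × 11 = 16.5 dB, so output = -41 − 16.5 = -57.5 dB.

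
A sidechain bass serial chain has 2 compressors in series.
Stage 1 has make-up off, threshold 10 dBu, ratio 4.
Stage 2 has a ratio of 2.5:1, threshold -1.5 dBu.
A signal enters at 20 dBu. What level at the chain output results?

4.1 dBu

Stage 1: 20 dBu is 10 dB over 10 dBu; at 4:1 that becomes 2.5 dB over, giving 12.5 dBu.
Stage 2: 12.5 dBu is 14 dB over -1.5 dBu; at 2.5:1 that becomes 5.6 dB over, giving 4.1 dBu.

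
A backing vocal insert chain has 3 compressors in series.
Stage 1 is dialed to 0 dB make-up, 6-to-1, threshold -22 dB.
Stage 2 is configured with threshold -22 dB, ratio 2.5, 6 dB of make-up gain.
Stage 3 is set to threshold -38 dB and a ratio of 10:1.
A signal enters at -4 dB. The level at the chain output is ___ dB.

Stage 1: -4 dB is 18 dB over -22 dB; at 6:1 that becomes 3 dB over, giving -19 dB.
Stage 2: -19 dB is 3 dB over -22 dB; at 2.5:1 that becomes 1.2 dB over, giving -20.8 dB; +6 dB make-up → -14.8 dB.
Stage 3: -14.8 dB is 23.2 dB over -38 dB; at 10:1 that becomes 2.32 dB over, giving -35.68 dB.

-35.68 dB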